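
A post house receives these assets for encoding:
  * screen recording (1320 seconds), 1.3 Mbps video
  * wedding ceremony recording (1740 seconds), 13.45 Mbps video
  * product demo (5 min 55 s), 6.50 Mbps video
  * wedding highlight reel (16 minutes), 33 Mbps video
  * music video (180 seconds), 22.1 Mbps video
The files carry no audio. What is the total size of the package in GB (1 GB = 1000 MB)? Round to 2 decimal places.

screen recording: 1.300 Mbps × 1320 s = 1716.0 Mb
wedding ceremony recording: 13.450 Mbps × 1740 s = 23403.0 Mb
product demo: 6.500 Mbps × 355 s = 2307.5 Mb
wedding highlight reel: 33.000 Mbps × 960 s = 31680.0 Mb
music video: 22.100 Mbps × 180 s = 3978.0 Mb
Total: 63084.5 Mb = 7885.6 MB.
= 7.886 GB.

7.89 GB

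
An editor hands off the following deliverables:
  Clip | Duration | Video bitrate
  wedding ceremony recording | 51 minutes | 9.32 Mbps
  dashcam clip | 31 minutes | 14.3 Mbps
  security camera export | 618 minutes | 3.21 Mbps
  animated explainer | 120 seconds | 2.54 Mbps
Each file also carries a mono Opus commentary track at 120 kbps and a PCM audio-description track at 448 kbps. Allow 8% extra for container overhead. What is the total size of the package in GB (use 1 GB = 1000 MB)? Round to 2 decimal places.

Audio total: 120 + 448 = 568 kbps = 0.568 Mbps.
wedding ceremony recording: 9.888 Mbps × 3060 s × 1.08 = 32677.9 Mb
dashcam clip: 14.868 Mbps × 1860 s × 1.08 = 29866.8 Mb
security camera export: 3.778 Mbps × 37080 s × 1.08 = 151295.3 Mb
animated explainer: 3.108 Mbps × 120 s × 1.08 = 402.8 Mb
Total: 214242.8 Mb = 26780.3 MB.
= 26.78 GB.

26.78 GB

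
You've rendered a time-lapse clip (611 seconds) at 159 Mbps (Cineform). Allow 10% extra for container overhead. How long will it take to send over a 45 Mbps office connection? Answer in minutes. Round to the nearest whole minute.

40 minutes

File: 159.000 Mbps × 611 s = 97149.0 Mb.
With 10% container overhead: ×1.10. → 106863.9 Mb.
At 45 Mbps: 106863.9 / 45 = 2374.8 s ≈ 39.6 minutes.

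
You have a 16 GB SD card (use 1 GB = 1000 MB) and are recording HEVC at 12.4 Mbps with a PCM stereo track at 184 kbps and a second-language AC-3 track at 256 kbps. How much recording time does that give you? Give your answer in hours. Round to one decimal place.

Audio total: 184 + 256 = 440 kbps = 0.440 Mbps.
Total bitrate: 12.4 + 0.440 = 12.840 Mbps.
Capacity: 16 GB = 128,000 Mb.
Recording time: 128,000 / 12.840 = 9,969 s ≈ 2.77 hours.

2.8 hours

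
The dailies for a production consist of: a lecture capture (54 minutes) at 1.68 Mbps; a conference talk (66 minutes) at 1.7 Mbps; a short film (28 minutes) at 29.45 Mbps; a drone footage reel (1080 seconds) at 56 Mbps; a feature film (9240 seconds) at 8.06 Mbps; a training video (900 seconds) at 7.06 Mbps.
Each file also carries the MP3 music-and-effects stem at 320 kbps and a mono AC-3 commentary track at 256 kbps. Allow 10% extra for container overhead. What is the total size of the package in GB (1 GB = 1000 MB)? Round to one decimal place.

29.5 GB

Audio total: 320 + 256 = 576 kbps = 0.576 Mbps.
lecture capture: 2.256 Mbps × 3240 s × 1.10 = 8040.4 Mb
conference talk: 2.276 Mbps × 3960 s × 1.10 = 9914.3 Mb
short film: 30.026 Mbps × 1680 s × 1.10 = 55488.0 Mb
drone footage reel: 56.576 Mbps × 1080 s × 1.10 = 67212.3 Mb
feature film: 8.636 Mbps × 9240 s × 1.10 = 87776.3 Mb
training video: 7.636 Mbps × 900 s × 1.10 = 7559.6 Mb
Total: 235990.9 Mb = 29498.9 MB.
= 29.50 GB.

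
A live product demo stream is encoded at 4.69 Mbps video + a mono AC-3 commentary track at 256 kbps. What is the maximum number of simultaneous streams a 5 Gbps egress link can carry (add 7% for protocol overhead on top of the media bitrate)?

Audio: 256 kbps = 0.256 Mbps.
Per-viewer media rate: 4.946 Mbps.
On the wire with 7% overhead: 5.292 Mbps.
5 Gbps = 5,000 Mbps; 5,000 / 5.292 = 944.78 → 944 viewers.

944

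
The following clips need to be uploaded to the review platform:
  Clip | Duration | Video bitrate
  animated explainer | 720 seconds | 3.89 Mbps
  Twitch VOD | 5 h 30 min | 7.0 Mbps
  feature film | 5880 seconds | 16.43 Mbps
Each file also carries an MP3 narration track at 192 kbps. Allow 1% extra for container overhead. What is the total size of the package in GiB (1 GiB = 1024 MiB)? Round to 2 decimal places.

Audio: 192 kbps = 0.192 Mbps.
animated explainer: 4.082 Mbps × 720 s × 1.01 = 2968.4 Mb
Twitch VOD: 7.192 Mbps × 19800 s × 1.01 = 143825.6 Mb
feature film: 16.622 Mbps × 5880 s × 1.01 = 98714.7 Mb
Total: 245508.8 Mb = 30688.6 MB.
= 28.58 GiB.

28.58 GiB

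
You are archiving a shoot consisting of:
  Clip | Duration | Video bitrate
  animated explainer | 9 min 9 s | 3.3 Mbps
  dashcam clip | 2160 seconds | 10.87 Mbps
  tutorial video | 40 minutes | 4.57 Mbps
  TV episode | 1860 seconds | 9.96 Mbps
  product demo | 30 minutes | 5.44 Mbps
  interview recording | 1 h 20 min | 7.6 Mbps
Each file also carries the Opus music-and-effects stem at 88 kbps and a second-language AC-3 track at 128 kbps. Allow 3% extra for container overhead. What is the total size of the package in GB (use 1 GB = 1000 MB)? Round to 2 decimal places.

Audio total: 88 + 128 = 216 kbps = 0.216 Mbps.
animated explainer: 3.516 Mbps × 549 s × 1.03 = 1988.2 Mb
dashcam clip: 11.086 Mbps × 2160 s × 1.03 = 24664.1 Mb
tutorial video: 4.786 Mbps × 2400 s × 1.03 = 11831.0 Mb
TV episode: 10.176 Mbps × 1860 s × 1.03 = 19495.2 Mb
product demo: 5.656 Mbps × 1800 s × 1.03 = 10486.2 Mb
interview recording: 7.816 Mbps × 4800 s × 1.03 = 38642.3 Mb
Total: 107107.0 Mb = 13388.4 MB.
= 13.39 GB.

13.39 GB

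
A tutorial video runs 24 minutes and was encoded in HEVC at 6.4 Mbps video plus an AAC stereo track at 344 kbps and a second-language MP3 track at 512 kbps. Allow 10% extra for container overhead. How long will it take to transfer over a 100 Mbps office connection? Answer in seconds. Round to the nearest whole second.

24 min = 1440 s
Audio total: 344 + 512 = 856 kbps = 0.856 Mbps.
Total bitrate: 7.256 Mbps.
File: 7.256 Mbps × 1440 s = 10448.6 Mb.
With 10% container overhead: ×1.10. → 11493.5 Mb.
At 100 Mbps: 11493.5 / 100 = 114.9 s ≈ 115 seconds.

115 seconds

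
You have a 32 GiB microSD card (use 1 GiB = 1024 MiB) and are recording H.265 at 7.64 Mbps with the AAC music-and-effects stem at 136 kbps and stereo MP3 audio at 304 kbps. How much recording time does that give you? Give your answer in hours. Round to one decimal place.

Audio total: 136 + 304 = 440 kbps = 0.440 Mbps.
Total bitrate: 7.64 + 0.440 = 8.080 Mbps.
Capacity: 32 GiB = 274,878 Mb.
Recording time: 274,878 / 8.080 = 34,020 s ≈ 9.45 hours.

9.4 hours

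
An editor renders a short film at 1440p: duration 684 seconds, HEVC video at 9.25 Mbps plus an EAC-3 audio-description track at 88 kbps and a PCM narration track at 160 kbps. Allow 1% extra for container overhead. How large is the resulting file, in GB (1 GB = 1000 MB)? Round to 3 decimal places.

0.820 GB

Audio total: 88 + 160 = 248 kbps = 0.248 Mbps.
Total bitrate: 9.25 + 0.248 = 9.498 Mbps.
Stream data: 9.498 Mbps × 684 s = 6496.6 Mb.
With 1% container overhead: ×1.01.
6,562 Mb ÷ 8 = 820.2 MB → 0.8202 GB.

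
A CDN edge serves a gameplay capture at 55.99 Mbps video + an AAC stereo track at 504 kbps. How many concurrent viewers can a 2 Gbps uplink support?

Audio: 504 kbps = 0.504 Mbps.
Per-viewer media rate: 56.494 Mbps.
2 Gbps = 2,000 Mbps; 2,000 / 56.494 = 35.40 → 35 viewers.

35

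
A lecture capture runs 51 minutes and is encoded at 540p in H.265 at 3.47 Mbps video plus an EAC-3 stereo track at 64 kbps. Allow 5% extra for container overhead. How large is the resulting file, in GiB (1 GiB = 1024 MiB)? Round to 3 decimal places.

51 min = 3060 s
Audio: 64 kbps = 0.064 Mbps.
Total bitrate: 3.47 + 0.064 = 3.534 Mbps.
Stream data: 3.534 Mbps × 3060 s = 10814.0 Mb.
With 5% container overhead: ×1.05.
11,355 Mb = 1,419,342,750 bytes ÷ 1,073,741,824 = 1.322 GiB.

1.322 GiB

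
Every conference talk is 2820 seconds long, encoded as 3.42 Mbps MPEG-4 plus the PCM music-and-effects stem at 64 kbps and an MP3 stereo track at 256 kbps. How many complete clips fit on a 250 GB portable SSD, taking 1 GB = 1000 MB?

189

Audio total: 64 + 256 = 320 kbps = 0.320 Mbps.
Total bitrate: 3.740 Mbps.
Per item: 3.740 Mbps × 2820 s = 10,547 Mb = 1,318 MB.
Capacity: 250 GB = 2,000,000 Mb; 189.63 items → 189 complete.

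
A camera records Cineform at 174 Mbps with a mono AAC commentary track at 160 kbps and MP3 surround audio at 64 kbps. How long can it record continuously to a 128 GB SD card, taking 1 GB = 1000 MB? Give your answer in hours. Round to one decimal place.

1.6 hours

Audio total: 160 + 64 = 224 kbps = 0.224 Mbps.
Total bitrate: 174 + 0.224 = 174.224 Mbps.
Capacity: 128 GB = 1,024,000 Mb.
Recording time: 1,024,000 / 174.224 = 5,877 s ≈ 1.63 hours.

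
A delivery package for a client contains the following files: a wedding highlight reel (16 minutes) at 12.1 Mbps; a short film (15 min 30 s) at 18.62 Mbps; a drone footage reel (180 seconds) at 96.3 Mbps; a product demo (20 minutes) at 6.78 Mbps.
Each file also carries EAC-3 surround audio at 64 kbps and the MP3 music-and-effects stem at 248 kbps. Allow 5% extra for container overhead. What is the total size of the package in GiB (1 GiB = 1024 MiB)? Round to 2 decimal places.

6.77 GiB

Audio total: 64 + 248 = 312 kbps = 0.312 Mbps.
wedding highlight reel: 12.412 Mbps × 960 s × 1.05 = 12511.3 Mb
short film: 18.932 Mbps × 930 s × 1.05 = 18487.1 Mb
drone footage reel: 96.612 Mbps × 180 s × 1.05 = 18259.7 Mb
product demo: 7.092 Mbps × 1200 s × 1.05 = 8935.9 Mb
Total: 58194.0 Mb = 7274.2 MB.
= 6.775 GiB.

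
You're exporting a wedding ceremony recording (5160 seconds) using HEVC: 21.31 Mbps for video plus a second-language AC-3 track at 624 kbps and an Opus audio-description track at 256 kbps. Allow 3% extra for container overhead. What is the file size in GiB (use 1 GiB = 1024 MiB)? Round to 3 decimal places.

13.729 GiB

Audio total: 624 + 256 = 880 kbps = 0.880 Mbps.
Total bitrate: 21.31 + 0.880 = 22.190 Mbps.
Stream data: 22.190 Mbps × 5160 s = 114500.4 Mb.
With 3% container overhead: ×1.03.
117,935 Mb = 14,741,926,500 bytes ÷ 1,073,741,824 = 13.73 GiB.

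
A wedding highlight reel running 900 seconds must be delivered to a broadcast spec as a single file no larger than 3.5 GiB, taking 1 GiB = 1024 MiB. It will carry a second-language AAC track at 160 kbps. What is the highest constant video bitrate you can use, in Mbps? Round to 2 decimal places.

Budget: 3.5 GiB = 30064.8 Mb.
Total bitrate budget: 30064.8 Mb / 900 s = 33.405 Mbps.
Audio: 160 kbps = 0.160 Mbps.
Video: 33.405 − 0.160 = 33.245 Mbps.

33.25 Mbps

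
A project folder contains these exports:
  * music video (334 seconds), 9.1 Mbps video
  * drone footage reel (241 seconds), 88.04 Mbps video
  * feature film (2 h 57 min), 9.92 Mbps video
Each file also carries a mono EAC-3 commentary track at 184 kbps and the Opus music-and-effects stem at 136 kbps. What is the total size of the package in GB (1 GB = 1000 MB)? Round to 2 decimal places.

Audio total: 184 + 136 = 320 kbps = 0.320 Mbps.
music video: 9.420 Mbps × 334 s = 3146.3 Mb
drone footage reel: 88.360 Mbps × 241 s = 21294.8 Mb
feature film: 10.240 Mbps × 10620 s = 108748.8 Mb
Total: 133189.8 Mb = 16648.7 MB.
= 16.65 GB.

16.65 GB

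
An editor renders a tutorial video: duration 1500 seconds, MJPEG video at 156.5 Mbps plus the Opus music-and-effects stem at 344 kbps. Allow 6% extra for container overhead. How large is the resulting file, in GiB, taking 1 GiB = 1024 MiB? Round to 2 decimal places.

29.03 GiB

Audio: 344 kbps = 0.344 Mbps.
Total bitrate: 156.5 + 0.344 = 156.844 Mbps.
Stream data: 156.844 Mbps × 1500 s = 235266.0 Mb.
With 6% container overhead: ×1.06.
249,382 Mb = 31,172,745,000 bytes ÷ 1,073,741,824 = 29.03 GiB.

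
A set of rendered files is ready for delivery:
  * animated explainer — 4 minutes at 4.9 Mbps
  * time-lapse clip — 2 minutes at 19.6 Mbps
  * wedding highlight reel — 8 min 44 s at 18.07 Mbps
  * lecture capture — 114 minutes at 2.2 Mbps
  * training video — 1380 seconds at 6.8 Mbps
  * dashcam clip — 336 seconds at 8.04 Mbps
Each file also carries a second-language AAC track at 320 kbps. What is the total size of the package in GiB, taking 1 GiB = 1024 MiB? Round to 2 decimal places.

5.02 GiB

Audio: 320 kbps = 0.320 Mbps.
animated explainer: 5.220 Mbps × 240 s = 1252.8 Mb
time-lapse clip: 19.920 Mbps × 120 s = 2390.4 Mb
wedding highlight reel: 18.390 Mbps × 524 s = 9636.4 Mb
lecture capture: 2.520 Mbps × 6840 s = 17236.8 Mb
training video: 7.120 Mbps × 1380 s = 9825.6 Mb
dashcam clip: 8.360 Mbps × 336 s = 2809.0 Mb
Total: 43150.9 Mb = 5393.9 MB.
= 5.023 GiB.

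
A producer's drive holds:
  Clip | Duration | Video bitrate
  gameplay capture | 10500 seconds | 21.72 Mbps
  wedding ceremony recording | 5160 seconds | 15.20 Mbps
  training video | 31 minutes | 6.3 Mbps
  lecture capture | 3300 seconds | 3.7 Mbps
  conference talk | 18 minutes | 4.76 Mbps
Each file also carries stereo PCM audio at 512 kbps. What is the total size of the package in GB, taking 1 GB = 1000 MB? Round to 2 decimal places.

Audio: 512 kbps = 0.512 Mbps.
gameplay capture: 22.232 Mbps × 10500 s = 233436.0 Mb
wedding ceremony recording: 15.712 Mbps × 5160 s = 81073.9 Mb
training video: 6.812 Mbps × 1860 s = 12670.3 Mb
lecture capture: 4.212 Mbps × 3300 s = 13899.6 Mb
conference talk: 5.272 Mbps × 1080 s = 5693.8 Mb
Total: 346773.6 Mb = 43346.7 MB.
= 43.35 GB.

43.35 GB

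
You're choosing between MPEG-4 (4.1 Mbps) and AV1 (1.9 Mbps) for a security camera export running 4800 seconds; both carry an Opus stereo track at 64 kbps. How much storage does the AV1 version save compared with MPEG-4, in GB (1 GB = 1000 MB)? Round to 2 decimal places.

Audio: 64 kbps = 0.064 Mbps.
MPEG-4: 4.164 Mbps × 4800 s = 19987.2 Mb = 2.498 GB.
AV1: 1.964 Mbps × 4800 s = 9427.2 Mb = 1.178 GB.
Saving: 2.498 − 1.178 = 1.320 GB.

1.32 GB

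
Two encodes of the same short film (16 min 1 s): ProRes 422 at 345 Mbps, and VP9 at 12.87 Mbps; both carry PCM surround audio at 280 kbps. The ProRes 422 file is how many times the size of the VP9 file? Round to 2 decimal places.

16 min 1 s = 961 s
Audio: 280 kbps = 0.280 Mbps.
ProRes 422: 345.280 Mbps × 961 s = 331814.1 Mb = 41.477 GB.
VP9: 13.150 Mbps × 961 s = 12637.1 Mb = 1.580 GB.
Ratio: 41.477 / 1.580 = 26.257.

26.26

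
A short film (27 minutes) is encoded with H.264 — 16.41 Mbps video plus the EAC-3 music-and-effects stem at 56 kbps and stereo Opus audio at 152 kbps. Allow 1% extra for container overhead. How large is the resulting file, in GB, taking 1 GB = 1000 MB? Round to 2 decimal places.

27 min = 1620 s
Audio total: 56 + 152 = 208 kbps = 0.208 Mbps.
Total bitrate: 16.41 + 0.208 = 16.618 Mbps.
Stream data: 16.618 Mbps × 1620 s = 26921.2 Mb.
With 1% container overhead: ×1.01.
27,190 Mb ÷ 8 = 3,399 MB → 3.399 GB.

3.40 GB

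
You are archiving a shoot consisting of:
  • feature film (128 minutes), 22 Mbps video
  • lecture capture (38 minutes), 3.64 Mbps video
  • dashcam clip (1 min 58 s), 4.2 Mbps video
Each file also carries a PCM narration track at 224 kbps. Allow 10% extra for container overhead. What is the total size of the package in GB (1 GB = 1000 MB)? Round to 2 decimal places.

Audio: 224 kbps = 0.224 Mbps.
feature film: 22.224 Mbps × 7680 s × 1.10 = 187748.4 Mb
lecture capture: 3.864 Mbps × 2280 s × 1.10 = 9690.9 Mb
dashcam clip: 4.424 Mbps × 118 s × 1.10 = 574.2 Mb
Total: 198013.5 Mb = 24751.7 MB.
= 24.75 GB.

24.75 GB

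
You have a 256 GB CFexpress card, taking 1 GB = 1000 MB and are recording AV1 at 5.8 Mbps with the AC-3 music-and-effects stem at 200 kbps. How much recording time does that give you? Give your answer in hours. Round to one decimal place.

94.8 hours

Audio: 200 kbps = 0.200 Mbps.
Total bitrate: 5.8 + 0.200 = 6.000 Mbps.
Capacity: 256 GB = 2,048,000 Mb.
Recording time: 2,048,000 / 6.000 = 341,333 s ≈ 94.8 hours.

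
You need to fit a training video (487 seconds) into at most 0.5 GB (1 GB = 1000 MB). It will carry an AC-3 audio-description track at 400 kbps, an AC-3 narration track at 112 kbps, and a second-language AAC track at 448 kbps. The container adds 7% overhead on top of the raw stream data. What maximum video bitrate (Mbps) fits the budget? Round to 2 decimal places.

Budget: 0.5 GB = 4000.0 Mb.
Stream payload after overhead: 4000.0 / 1.07 = 3738.3 Mb.
Total bitrate budget: 3738.3 Mb / 487 s = 7.676 Mbps.
Audio total: 400 + 112 + 448 = 960 kbps = 0.960 Mbps.
Video: 7.676 − 0.960 = 6.716 Mbps.

6.72 Mbps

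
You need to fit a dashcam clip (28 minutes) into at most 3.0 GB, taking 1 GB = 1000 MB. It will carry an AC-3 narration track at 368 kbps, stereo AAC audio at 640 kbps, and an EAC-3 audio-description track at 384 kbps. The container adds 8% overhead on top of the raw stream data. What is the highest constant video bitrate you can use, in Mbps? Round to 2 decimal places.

Budget: 3.0 GB = 24000.0 Mb.
Stream payload after overhead: 24000.0 / 1.08 = 22222.2 Mb.
28 min = 1680 s
Total bitrate budget: 22222.2 Mb / 1680 s = 13.228 Mbps.
Audio total: 368 + 640 + 384 = 1392 kbps = 1.392 Mbps.
Video: 13.228 − 1.392 = 11.836 Mbps.

11.84 Mbps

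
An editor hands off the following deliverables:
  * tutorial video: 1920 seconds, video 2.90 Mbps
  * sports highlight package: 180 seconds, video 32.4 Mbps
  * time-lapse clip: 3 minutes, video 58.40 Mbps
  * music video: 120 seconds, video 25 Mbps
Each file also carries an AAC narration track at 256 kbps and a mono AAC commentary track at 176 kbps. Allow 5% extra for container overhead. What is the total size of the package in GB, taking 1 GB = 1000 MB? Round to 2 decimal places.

3.41 GB

Audio total: 256 + 176 = 432 kbps = 0.432 Mbps.
tutorial video: 3.332 Mbps × 1920 s × 1.05 = 6717.3 Mb
sports highlight package: 32.832 Mbps × 180 s × 1.05 = 6205.2 Mb
time-lapse clip: 58.832 Mbps × 180 s × 1.05 = 11119.2 Mb
music video: 25.432 Mbps × 120 s × 1.05 = 3204.4 Mb
Total: 27246.2 Mb = 3405.8 MB.
= 3.406 GB.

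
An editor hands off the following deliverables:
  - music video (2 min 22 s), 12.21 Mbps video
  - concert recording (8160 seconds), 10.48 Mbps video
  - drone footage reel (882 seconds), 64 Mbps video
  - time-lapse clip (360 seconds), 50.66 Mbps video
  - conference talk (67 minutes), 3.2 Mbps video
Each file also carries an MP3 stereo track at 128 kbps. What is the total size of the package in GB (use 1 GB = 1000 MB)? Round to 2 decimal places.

Audio: 128 kbps = 0.128 Mbps.
music video: 12.338 Mbps × 142 s = 1752.0 Mb
concert recording: 10.608 Mbps × 8160 s = 86561.3 Mb
drone footage reel: 64.128 Mbps × 882 s = 56560.9 Mb
time-lapse clip: 50.788 Mbps × 360 s = 18283.7 Mb
conference talk: 3.328 Mbps × 4020 s = 13378.6 Mb
Total: 176536.4 Mb = 22067.1 MB.
= 22.07 GB.

22.07 GB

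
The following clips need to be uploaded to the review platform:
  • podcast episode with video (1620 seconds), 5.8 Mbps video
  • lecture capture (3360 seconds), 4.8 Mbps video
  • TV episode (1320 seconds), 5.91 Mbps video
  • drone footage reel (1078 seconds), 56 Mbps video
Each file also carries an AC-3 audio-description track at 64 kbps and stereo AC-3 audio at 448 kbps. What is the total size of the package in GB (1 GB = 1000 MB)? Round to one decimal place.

Audio total: 64 + 448 = 512 kbps = 0.512 Mbps.
podcast episode with video: 6.312 Mbps × 1620 s = 10225.4 Mb
lecture capture: 5.312 Mbps × 3360 s = 17848.3 Mb
TV episode: 6.422 Mbps × 1320 s = 8477.0 Mb
drone footage reel: 56.512 Mbps × 1078 s = 60919.9 Mb
Total: 97470.7 Mb = 12183.8 MB.
= 12.18 GB.

12.2 GB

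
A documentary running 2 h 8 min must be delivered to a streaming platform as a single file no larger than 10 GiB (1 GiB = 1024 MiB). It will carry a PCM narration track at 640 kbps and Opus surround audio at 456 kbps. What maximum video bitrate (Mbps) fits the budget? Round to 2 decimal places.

10.09 Mbps

Budget: 10 GiB = 85899.3 Mb.
2 h 8 min = 128 min = 7680 s
Total bitrate budget: 85899.3 Mb / 7680 s = 11.185 Mbps.
Audio total: 640 + 456 = 1096 kbps = 1.096 Mbps.
Video: 11.185 − 1.096 = 10.089 Mbps.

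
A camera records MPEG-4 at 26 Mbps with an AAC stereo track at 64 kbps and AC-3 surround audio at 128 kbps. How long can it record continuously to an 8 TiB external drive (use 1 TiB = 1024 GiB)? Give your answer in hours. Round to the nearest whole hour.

Audio total: 64 + 128 = 192 kbps = 0.192 Mbps.
Total bitrate: 26 + 0.192 = 26.192 Mbps.
Capacity: 8 TiB = 70,368,744 Mb.
Recording time: 70,368,744 / 26.192 = 2,686,650 s ≈ 746 hours.

746 hours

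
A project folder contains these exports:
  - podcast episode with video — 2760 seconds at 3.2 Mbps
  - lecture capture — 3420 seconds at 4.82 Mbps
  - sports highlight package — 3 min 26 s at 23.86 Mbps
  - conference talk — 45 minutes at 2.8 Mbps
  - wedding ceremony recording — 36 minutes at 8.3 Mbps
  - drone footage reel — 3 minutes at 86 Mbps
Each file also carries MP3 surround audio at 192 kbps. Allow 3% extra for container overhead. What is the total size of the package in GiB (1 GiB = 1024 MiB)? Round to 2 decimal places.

8.80 GiB

Audio: 192 kbps = 0.192 Mbps.
podcast episode with video: 3.392 Mbps × 2760 s × 1.03 = 9642.8 Mb
lecture capture: 5.012 Mbps × 3420 s × 1.03 = 17655.3 Mb
sports highlight package: 24.052 Mbps × 206 s × 1.03 = 5103.4 Mb
conference talk: 2.992 Mbps × 2700 s × 1.03 = 8320.8 Mb
wedding ceremony recording: 8.492 Mbps × 2160 s × 1.03 = 18893.0 Mb
drone footage reel: 86.192 Mbps × 180 s × 1.03 = 15980.0 Mb
Total: 75595.2 Mb = 9449.4 MB.
= 8.800 GiB.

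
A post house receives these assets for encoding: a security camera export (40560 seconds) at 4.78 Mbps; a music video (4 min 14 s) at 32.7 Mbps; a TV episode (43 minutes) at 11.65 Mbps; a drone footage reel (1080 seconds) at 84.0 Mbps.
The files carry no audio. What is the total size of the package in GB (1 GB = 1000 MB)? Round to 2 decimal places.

security camera export: 4.780 Mbps × 40560 s = 193876.8 Mb
music video: 32.700 Mbps × 254 s = 8305.8 Mb
TV episode: 11.650 Mbps × 2580 s = 30057.0 Mb
drone footage reel: 84.000 Mbps × 1080 s = 90720.0 Mb
Total: 322959.6 Mb = 40369.9 MB.
= 40.37 GB.

40.37 GB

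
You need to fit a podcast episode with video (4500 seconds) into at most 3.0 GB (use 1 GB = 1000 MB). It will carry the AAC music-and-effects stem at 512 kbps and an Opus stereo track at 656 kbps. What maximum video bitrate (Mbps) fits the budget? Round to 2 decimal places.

4.17 Mbps

Budget: 3.0 GB = 24000.0 Mb.
Total bitrate budget: 24000.0 Mb / 4500 s = 5.333 Mbps.
Audio total: 512 + 656 = 1168 kbps = 1.168 Mbps.
Video: 5.333 − 1.168 = 4.165 Mbps.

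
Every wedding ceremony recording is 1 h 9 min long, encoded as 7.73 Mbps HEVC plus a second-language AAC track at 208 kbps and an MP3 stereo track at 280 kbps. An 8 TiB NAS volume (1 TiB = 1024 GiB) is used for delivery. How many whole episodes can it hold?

2068

1 h 9 min = 69 min = 4140 s
Audio total: 208 + 280 = 488 kbps = 0.488 Mbps.
Total bitrate: 8.218 Mbps.
Per item: 8.218 Mbps × 4140 s = 34,023 Mb = 4,253 MB.
Capacity: 8 TiB = 70,368,744 Mb; 2068.30 items → 2068 complete.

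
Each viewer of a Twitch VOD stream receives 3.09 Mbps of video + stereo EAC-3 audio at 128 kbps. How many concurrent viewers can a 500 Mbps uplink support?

Audio: 128 kbps = 0.128 Mbps.
Per-viewer media rate: 3.218 Mbps.
500 Mbps = 500.0 Mbps; 500.0 / 3.218 = 155.38 → 155 viewers.

155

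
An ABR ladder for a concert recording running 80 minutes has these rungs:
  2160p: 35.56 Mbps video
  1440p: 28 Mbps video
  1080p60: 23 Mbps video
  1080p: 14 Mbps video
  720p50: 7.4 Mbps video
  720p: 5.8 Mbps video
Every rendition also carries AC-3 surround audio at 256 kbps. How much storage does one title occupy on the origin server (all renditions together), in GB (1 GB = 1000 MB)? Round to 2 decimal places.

80 min = 4800 s
Audio: 256 kbps = 0.256 Mbps.
Sum of rendition bitrates: (35.56+0.256) + (28+0.256) + (23+0.256) + (14+0.256) + (7.4+0.256) + (5.8+0.256) = 115.296 Mbps.
× 4800 s = 553,421 Mb = 69,178 MB = 69.18 GB.

69.18 GB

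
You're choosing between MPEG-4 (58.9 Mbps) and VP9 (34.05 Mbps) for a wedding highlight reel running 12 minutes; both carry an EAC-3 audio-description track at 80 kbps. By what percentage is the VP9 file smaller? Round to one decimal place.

42.1%

12 min = 720 s
Audio: 80 kbps = 0.080 Mbps.
MPEG-4: 58.980 Mbps × 720 s = 42465.6 Mb = 4.944 GiB.
VP9: 34.130 Mbps × 720 s = 24573.6 Mb = 2.861 GiB.
Reduction: (1 − 2.861/4.944) × 100 = 42.13%.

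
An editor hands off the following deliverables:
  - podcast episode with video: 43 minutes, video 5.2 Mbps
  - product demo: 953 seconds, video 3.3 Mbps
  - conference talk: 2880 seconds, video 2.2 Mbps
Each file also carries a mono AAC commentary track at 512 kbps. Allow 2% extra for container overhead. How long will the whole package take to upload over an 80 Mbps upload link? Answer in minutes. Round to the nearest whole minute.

Audio: 512 kbps = 0.512 Mbps.
podcast episode with video: 5.712 Mbps × 2580 s × 1.02 = 15031.7 Mb
product demo: 3.812 Mbps × 953 s × 1.02 = 3705.5 Mb
conference talk: 2.712 Mbps × 2880 s × 1.02 = 7966.8 Mb
Total: 26704.0 Mb = 3338.0 MB.
At 80 Mbps: 26704.0 / 80 = 334 s ≈ 5.56 minutes.

6 minutes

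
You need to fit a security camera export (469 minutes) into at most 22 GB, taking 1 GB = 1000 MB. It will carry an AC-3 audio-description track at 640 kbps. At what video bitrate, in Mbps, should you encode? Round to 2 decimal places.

Budget: 22 GB = 176000.0 Mb.
469 min = 28140 s
Total bitrate budget: 176000.0 Mb / 28140 s = 6.254 Mbps.
Audio: 640 kbps = 0.640 Mbps.
Video: 6.254 − 0.640 = 5.614 Mbps.

5.61 Mbps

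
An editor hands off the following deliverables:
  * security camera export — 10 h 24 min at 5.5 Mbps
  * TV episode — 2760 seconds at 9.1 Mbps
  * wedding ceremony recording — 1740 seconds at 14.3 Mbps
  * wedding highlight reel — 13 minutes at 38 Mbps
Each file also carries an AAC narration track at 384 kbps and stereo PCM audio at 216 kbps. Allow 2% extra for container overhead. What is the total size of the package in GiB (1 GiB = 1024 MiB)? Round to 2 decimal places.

Audio total: 384 + 216 = 600 kbps = 0.600 Mbps.
security camera export: 6.100 Mbps × 37440 s × 1.02 = 232951.7 Mb
TV episode: 9.700 Mbps × 2760 s × 1.02 = 27307.4 Mb
wedding ceremony recording: 14.900 Mbps × 1740 s × 1.02 = 26444.5 Mb
wedding highlight reel: 38.600 Mbps × 780 s × 1.02 = 30710.2 Mb
Total: 317413.8 Mb = 39676.7 MB.
= 36.95 GiB.

36.95 GiB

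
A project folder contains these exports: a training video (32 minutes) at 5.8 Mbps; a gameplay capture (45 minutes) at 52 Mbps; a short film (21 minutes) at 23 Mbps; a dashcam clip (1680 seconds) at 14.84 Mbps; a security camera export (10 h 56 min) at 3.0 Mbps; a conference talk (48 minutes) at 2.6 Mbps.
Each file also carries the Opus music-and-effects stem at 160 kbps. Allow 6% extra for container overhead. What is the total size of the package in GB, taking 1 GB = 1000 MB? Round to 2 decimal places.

Audio: 160 kbps = 0.160 Mbps.
training video: 5.960 Mbps × 1920 s × 1.06 = 12129.8 Mb
gameplay capture: 52.160 Mbps × 2700 s × 1.06 = 149281.9 Mb
short film: 23.160 Mbps × 1260 s × 1.06 = 30932.5 Mb
dashcam clip: 15.000 Mbps × 1680 s × 1.06 = 26712.0 Mb
security camera export: 3.160 Mbps × 39360 s × 1.06 = 131840.3 Mb
conference talk: 2.760 Mbps × 2880 s × 1.06 = 8425.7 Mb
Total: 359322.2 Mb = 44915.3 MB.
= 44.92 GB.

44.92 GB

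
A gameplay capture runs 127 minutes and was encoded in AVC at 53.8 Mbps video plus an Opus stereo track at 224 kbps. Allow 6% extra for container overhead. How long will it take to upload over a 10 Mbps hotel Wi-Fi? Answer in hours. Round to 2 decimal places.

12.12 hours

127 min = 7620 s
Audio: 224 kbps = 0.224 Mbps.
Total bitrate: 54.024 Mbps.
File: 54.024 Mbps × 7620 s = 411662.9 Mb.
With 6% container overhead: ×1.06. → 436362.7 Mb.
At 10 Mbps: 436362.7 / 10 = 43636.3 s ≈ 12.1 hours.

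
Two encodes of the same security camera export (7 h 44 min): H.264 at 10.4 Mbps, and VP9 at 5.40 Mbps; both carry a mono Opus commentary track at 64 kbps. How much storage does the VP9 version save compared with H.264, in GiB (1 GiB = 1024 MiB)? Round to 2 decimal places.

7 h 44 min = 464 min = 27840 s
Audio: 64 kbps = 0.064 Mbps.
H.264: 10.464 Mbps × 27840 s = 291317.8 Mb = 33.914 GiB.
VP9: 5.464 Mbps × 27840 s = 152117.8 Mb = 17.709 GiB.
Saving: 33.914 − 17.709 = 16.205 GiB.

16.21 GiB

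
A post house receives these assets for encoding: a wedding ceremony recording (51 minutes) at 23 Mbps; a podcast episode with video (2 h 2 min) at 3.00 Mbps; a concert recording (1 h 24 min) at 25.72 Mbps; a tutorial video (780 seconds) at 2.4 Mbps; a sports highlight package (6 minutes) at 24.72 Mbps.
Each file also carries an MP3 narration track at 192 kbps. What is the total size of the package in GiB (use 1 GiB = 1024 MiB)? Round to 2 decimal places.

27.46 GiB

Audio: 192 kbps = 0.192 Mbps.
wedding ceremony recording: 23.192 Mbps × 3060 s = 70967.5 Mb
podcast episode with video: 3.192 Mbps × 7320 s = 23365.4 Mb
concert recording: 25.912 Mbps × 5040 s = 130596.5 Mb
tutorial video: 2.592 Mbps × 780 s = 2021.8 Mb
sports highlight package: 24.912 Mbps × 360 s = 8968.3 Mb
Total: 235919.5 Mb = 29489.9 MB.
= 27.46 GiB.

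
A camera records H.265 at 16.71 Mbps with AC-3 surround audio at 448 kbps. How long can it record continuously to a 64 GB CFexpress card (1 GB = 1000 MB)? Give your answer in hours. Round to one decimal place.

Audio: 448 kbps = 0.448 Mbps.
Total bitrate: 16.71 + 0.448 = 17.158 Mbps.
Capacity: 64 GB = 512,000 Mb.
Recording time: 512,000 / 17.158 = 29,840 s ≈ 8.29 hours.

8.3 hours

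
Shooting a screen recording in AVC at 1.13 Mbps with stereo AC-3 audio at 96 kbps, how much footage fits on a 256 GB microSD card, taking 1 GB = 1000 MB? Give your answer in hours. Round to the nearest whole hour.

464 hours

Audio: 96 kbps = 0.096 Mbps.
Total bitrate: 1.13 + 0.096 = 1.226 Mbps.
Capacity: 256 GB = 2,048,000 Mb.
Recording time: 2,048,000 / 1.226 = 1,670,473 s ≈ 464 hours.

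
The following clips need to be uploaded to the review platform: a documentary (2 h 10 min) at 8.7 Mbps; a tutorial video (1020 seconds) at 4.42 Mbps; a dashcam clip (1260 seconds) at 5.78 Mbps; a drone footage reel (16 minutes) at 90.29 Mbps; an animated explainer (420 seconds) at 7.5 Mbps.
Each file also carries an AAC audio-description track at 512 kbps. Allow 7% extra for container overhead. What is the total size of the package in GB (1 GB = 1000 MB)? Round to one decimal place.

23.5 GB

Audio: 512 kbps = 0.512 Mbps.
documentary: 9.212 Mbps × 7800 s × 1.07 = 76883.4 Mb
tutorial video: 4.932 Mbps × 1020 s × 1.07 = 5382.8 Mb
dashcam clip: 6.292 Mbps × 1260 s × 1.07 = 8482.9 Mb
drone footage reel: 90.802 Mbps × 960 s × 1.07 = 93271.8 Mb
animated explainer: 8.012 Mbps × 420 s × 1.07 = 3600.6 Mb
Total: 187621.4 Mb = 23452.7 MB.
= 23.45 GB.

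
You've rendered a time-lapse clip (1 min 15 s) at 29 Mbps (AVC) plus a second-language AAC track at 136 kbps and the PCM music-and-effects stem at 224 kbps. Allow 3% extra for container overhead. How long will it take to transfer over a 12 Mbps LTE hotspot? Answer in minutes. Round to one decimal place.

1 min 15 s = 75 s
Audio total: 136 + 224 = 360 kbps = 0.360 Mbps.
Total bitrate: 29.360 Mbps.
File: 29.360 Mbps × 75 s = 2202.0 Mb.
With 3% container overhead: ×1.03. → 2268.1 Mb.
At 12 Mbps: 2268.1 / 12 = 189.0 s ≈ 3.15 minutes.

3.2 minutes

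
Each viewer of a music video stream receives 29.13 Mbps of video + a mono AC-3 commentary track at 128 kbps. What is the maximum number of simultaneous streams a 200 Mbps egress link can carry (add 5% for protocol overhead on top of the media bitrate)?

Audio: 128 kbps = 0.128 Mbps.
Per-viewer media rate: 29.258 Mbps.
On the wire with 5% overhead: 30.721 Mbps.
200 Mbps = 200.0 Mbps; 200.0 / 30.721 = 6.51 → 6 viewers.

6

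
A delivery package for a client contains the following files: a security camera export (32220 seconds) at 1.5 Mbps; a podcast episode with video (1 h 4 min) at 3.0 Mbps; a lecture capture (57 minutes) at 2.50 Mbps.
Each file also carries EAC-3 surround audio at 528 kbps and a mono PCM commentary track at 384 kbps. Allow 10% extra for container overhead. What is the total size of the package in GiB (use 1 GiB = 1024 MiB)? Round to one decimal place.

Audio total: 528 + 384 = 912 kbps = 0.912 Mbps.
security camera export: 2.412 Mbps × 32220 s × 1.10 = 85486.1 Mb
podcast episode with video: 3.912 Mbps × 3840 s × 1.10 = 16524.3 Mb
lecture capture: 3.412 Mbps × 3420 s × 1.10 = 12835.9 Mb
Total: 114846.3 Mb = 14355.8 MB.
= 13.37 GiB.

13.4 GiB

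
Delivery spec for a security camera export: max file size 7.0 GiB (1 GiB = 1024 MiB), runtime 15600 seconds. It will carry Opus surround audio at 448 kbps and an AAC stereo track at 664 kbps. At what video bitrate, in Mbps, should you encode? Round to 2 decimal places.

Budget: 7.0 GiB = 60129.5 Mb.
Total bitrate budget: 60129.5 Mb / 15600 s = 3.854 Mbps.
Audio total: 448 + 664 = 1112 kbps = 1.112 Mbps.
Video: 3.854 − 1.112 = 2.742 Mbps.

2.74 Mbps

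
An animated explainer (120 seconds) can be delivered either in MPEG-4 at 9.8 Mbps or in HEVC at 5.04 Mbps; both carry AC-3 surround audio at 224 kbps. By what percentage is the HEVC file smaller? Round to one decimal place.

47.5%

Audio: 224 kbps = 0.224 Mbps.
MPEG-4: 10.024 Mbps × 120 s = 1202.9 Mb = 150.360 MB.
HEVC: 5.264 Mbps × 120 s = 631.7 Mb = 78.960 MB.
Reduction: (1 − 78.960/150.360) × 100 = 47.49%.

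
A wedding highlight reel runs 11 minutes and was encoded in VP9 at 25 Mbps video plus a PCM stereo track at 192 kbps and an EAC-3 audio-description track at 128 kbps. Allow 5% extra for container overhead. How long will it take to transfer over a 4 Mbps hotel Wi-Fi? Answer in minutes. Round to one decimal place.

73.1 minutes

11 min = 660 s
Audio total: 192 + 128 = 320 kbps = 0.320 Mbps.
Total bitrate: 25.320 Mbps.
File: 25.320 Mbps × 660 s = 16711.2 Mb.
With 5% container overhead: ×1.05. → 17546.8 Mb.
At 4 Mbps: 17546.8 / 4 = 4386.7 s ≈ 73.1 minutes.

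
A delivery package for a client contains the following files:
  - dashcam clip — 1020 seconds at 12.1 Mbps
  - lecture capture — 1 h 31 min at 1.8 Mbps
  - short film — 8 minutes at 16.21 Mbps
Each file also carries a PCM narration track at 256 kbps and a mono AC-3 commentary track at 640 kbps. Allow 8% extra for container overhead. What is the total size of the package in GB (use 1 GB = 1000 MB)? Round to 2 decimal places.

4.89 GB

Audio total: 256 + 640 = 896 kbps = 0.896 Mbps.
dashcam clip: 12.996 Mbps × 1020 s × 1.08 = 14316.4 Mb
lecture capture: 2.696 Mbps × 5460 s × 1.08 = 15897.8 Mb
short film: 17.106 Mbps × 480 s × 1.08 = 8867.8 Mb
Total: 39081.9 Mb = 4885.2 MB.
= 4.885 GB.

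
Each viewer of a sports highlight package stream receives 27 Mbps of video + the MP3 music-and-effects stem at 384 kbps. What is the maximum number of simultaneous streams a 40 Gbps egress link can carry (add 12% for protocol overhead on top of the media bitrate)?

1304

Audio: 384 kbps = 0.384 Mbps.
Per-viewer media rate: 27.384 Mbps.
On the wire with 12% overhead: 30.670 Mbps.
40 Gbps = 40,000 Mbps; 40,000 / 30.670 = 1304.20 → 1304 viewers.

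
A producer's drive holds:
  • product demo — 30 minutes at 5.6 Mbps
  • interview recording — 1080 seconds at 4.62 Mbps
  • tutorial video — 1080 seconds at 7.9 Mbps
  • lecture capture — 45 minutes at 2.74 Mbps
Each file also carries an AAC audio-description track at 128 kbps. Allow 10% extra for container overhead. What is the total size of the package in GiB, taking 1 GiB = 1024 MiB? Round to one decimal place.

Audio: 128 kbps = 0.128 Mbps.
product demo: 5.728 Mbps × 1800 s × 1.10 = 11341.4 Mb
interview recording: 4.748 Mbps × 1080 s × 1.10 = 5640.6 Mb
tutorial video: 8.028 Mbps × 1080 s × 1.10 = 9537.3 Mb
lecture capture: 2.868 Mbps × 2700 s × 1.10 = 8518.0 Mb
Total: 35037.3 Mb = 4379.7 MB.
= 4.079 GiB.

4.1 GiB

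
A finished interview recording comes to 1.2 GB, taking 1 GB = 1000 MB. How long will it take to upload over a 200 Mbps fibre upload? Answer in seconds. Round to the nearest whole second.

File: 1.2 GB = 9600.0 Mb.
At 200 Mbps: 9600.0 / 200 = 48.0 s ≈ 48 seconds.

48 seconds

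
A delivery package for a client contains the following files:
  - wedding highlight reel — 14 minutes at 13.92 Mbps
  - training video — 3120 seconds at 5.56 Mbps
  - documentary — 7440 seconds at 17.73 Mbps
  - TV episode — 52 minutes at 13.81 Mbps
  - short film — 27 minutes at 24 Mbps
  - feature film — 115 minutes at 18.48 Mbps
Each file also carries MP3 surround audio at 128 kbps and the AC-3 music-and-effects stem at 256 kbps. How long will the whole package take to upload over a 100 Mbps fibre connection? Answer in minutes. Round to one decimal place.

Audio total: 128 + 256 = 384 kbps = 0.384 Mbps.
wedding highlight reel: 14.304 Mbps × 840 s = 12015.4 Mb
training video: 5.944 Mbps × 3120 s = 18545.3 Mb
documentary: 18.114 Mbps × 7440 s = 134768.2 Mb
TV episode: 14.194 Mbps × 3120 s = 44285.3 Mb
short film: 24.384 Mbps × 1620 s = 39502.1 Mb
feature film: 18.864 Mbps × 6900 s = 130161.6 Mb
Total: 379277.8 Mb = 47409.7 MB.
At 100 Mbps: 379277.8 / 100 = 3793 s ≈ 63.2 minutes.

63.2 minutes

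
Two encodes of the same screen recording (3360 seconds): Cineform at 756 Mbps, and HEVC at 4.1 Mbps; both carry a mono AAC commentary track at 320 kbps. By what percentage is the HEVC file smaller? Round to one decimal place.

99.4%

Audio: 320 kbps = 0.320 Mbps.
Cineform: 756.320 Mbps × 3360 s = 2541235.2 Mb = 317.654 GB.
HEVC: 4.420 Mbps × 3360 s = 14851.2 Mb = 1.856 GB.
Reduction: (1 − 1.856/317.654) × 100 = 99.42%.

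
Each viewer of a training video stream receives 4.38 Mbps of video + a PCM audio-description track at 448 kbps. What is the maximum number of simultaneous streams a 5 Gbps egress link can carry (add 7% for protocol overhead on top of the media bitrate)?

967

Audio: 448 kbps = 0.448 Mbps.
Per-viewer media rate: 4.828 Mbps.
On the wire with 7% overhead: 5.166 Mbps.
5 Gbps = 5,000 Mbps; 5,000 / 5.166 = 967.87 → 967 viewers.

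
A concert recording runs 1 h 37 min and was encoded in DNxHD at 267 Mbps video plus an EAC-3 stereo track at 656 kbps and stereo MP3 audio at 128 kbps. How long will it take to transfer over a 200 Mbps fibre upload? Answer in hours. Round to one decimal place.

1 h 37 min = 97 min = 5820 s
Audio total: 656 + 128 = 784 kbps = 0.784 Mbps.
Total bitrate: 267.784 Mbps.
File: 267.784 Mbps × 5820 s = 1558502.9 Mb.
At 200 Mbps: 1558502.9 / 200 = 7792.5 s ≈ 2.16 hours.

2.2 hours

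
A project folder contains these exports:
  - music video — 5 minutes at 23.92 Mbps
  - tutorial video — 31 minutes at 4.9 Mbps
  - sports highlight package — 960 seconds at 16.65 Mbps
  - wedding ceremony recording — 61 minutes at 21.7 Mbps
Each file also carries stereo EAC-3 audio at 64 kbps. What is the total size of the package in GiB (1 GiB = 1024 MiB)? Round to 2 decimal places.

Audio: 64 kbps = 0.064 Mbps.
music video: 23.984 Mbps × 300 s = 7195.2 Mb
tutorial video: 4.964 Mbps × 1860 s = 9233.0 Mb
sports highlight package: 16.714 Mbps × 960 s = 16045.4 Mb
wedding ceremony recording: 21.764 Mbps × 3660 s = 79656.2 Mb
Total: 112129.9 Mb = 14016.2 MB.
= 13.05 GiB.

13.05 GiB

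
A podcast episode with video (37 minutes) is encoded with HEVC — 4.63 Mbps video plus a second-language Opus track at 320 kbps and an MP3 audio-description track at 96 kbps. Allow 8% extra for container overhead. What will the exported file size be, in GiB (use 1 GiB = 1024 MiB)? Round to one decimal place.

1.4 GiB

37 min = 2220 s
Audio total: 320 + 96 = 416 kbps = 0.416 Mbps.
Total bitrate: 4.63 + 0.416 = 5.046 Mbps.
Stream data: 5.046 Mbps × 2220 s = 11202.1 Mb.
With 8% container overhead: ×1.08.
12,098 Mb = 1,512,286,200 bytes ÷ 1,073,741,824 = 1.408 GiB.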